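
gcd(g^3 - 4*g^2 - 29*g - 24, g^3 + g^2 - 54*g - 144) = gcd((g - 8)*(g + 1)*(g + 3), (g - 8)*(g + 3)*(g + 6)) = g^2 - 5*g - 24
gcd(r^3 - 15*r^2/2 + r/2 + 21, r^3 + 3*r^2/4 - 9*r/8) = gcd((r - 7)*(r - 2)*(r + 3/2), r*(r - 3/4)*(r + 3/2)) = r + 3/2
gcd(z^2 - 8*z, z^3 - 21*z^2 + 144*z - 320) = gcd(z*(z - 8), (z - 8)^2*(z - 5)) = z - 8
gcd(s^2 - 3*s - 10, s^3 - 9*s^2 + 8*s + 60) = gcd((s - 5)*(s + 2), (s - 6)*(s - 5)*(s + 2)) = s^2 - 3*s - 10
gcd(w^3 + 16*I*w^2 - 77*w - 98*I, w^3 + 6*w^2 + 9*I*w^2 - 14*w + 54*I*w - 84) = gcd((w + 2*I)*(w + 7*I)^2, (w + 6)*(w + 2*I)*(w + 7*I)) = w^2 + 9*I*w - 14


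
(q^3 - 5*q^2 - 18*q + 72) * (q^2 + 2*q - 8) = q^5 - 3*q^4 - 36*q^3 + 76*q^2 + 288*q - 576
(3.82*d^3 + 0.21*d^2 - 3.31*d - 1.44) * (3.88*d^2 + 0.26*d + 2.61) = 14.8216*d^5 + 1.808*d^4 - 2.818*d^3 - 5.8997*d^2 - 9.0135*d - 3.7584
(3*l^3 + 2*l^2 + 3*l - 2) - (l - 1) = 3*l^3 + 2*l^2 + 2*l - 1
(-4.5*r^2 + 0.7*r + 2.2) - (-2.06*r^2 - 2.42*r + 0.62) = -2.44*r^2 + 3.12*r + 1.58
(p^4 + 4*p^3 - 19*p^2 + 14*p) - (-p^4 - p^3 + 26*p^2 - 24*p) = 2*p^4 + 5*p^3 - 45*p^2 + 38*p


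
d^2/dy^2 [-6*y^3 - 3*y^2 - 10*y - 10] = -36*y - 6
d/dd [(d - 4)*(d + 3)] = 2*d - 1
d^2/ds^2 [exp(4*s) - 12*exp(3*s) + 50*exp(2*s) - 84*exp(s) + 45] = (16*exp(3*s) - 108*exp(2*s) + 200*exp(s) - 84)*exp(s)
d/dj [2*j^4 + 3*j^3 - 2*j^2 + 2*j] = 8*j^3 + 9*j^2 - 4*j + 2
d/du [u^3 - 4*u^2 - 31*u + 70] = 3*u^2 - 8*u - 31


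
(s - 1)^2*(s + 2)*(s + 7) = s^4 + 7*s^3 - 3*s^2 - 19*s + 14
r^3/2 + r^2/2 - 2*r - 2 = (r/2 + 1)*(r - 2)*(r + 1)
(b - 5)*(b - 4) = b^2 - 9*b + 20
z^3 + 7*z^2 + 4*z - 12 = (z - 1)*(z + 2)*(z + 6)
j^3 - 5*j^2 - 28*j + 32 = (j - 8)*(j - 1)*(j + 4)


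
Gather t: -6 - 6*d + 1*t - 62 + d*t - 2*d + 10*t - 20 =-8*d + t*(d + 11) - 88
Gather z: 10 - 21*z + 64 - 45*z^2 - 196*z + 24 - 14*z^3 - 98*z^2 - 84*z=-14*z^3 - 143*z^2 - 301*z + 98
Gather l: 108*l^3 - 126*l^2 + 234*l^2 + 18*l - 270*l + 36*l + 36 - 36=108*l^3 + 108*l^2 - 216*l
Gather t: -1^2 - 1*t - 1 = -t - 2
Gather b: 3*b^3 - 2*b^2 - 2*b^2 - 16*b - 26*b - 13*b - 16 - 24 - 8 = 3*b^3 - 4*b^2 - 55*b - 48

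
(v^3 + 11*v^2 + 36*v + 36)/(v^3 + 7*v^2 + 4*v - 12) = (v + 3)/(v - 1)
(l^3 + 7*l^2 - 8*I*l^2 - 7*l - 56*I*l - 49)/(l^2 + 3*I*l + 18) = (l^3 + l^2*(7 - 8*I) + l*(-7 - 56*I) - 49)/(l^2 + 3*I*l + 18)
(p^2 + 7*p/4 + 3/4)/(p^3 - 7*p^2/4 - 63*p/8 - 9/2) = 2*(p + 1)/(2*p^2 - 5*p - 12)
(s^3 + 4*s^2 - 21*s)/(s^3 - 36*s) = (s^2 + 4*s - 21)/(s^2 - 36)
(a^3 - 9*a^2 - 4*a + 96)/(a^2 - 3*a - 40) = (a^2 - a - 12)/(a + 5)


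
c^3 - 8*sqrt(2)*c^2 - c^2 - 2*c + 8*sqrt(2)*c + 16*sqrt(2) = (c - 2)*(c + 1)*(c - 8*sqrt(2))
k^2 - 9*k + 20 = (k - 5)*(k - 4)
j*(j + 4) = j^2 + 4*j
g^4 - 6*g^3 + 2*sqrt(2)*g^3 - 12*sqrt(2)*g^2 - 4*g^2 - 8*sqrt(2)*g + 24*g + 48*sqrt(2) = (g - 6)*(g - 2)*(g + 2)*(g + 2*sqrt(2))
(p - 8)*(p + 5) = p^2 - 3*p - 40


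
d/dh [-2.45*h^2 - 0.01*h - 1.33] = -4.9*h - 0.01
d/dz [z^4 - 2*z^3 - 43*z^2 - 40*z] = 4*z^3 - 6*z^2 - 86*z - 40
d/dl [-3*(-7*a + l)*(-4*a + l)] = 33*a - 6*l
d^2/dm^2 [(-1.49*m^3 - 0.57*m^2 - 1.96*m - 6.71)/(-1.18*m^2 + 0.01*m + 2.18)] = (8.88178419700125e-16*m^4 + 13.13771*m^3 + 65.050524*m^2 + 72.262812*m + 39.85523)/(1.643032*m^6 - 0.041772*m^5 - 9.105942*m^4 + 0.154343*m^3 + 16.822842*m^2 - 0.142572*m - 10.360232)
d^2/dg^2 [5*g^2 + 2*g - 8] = 10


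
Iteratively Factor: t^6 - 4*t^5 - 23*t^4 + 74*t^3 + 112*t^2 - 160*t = (t - 5)*(t^5 + t^4 - 18*t^3 - 16*t^2 + 32*t) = (t - 5)*(t - 1)*(t^4 + 2*t^3 - 16*t^2 - 32*t) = t*(t - 5)*(t - 1)*(t^3 + 2*t^2 - 16*t - 32) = t*(t - 5)*(t - 4)*(t - 1)*(t^2 + 6*t + 8) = t*(t - 5)*(t - 4)*(t - 1)*(t + 2)*(t + 4)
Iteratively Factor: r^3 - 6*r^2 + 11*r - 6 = (r - 1)*(r^2 - 5*r + 6) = (r - 2)*(r - 1)*(r - 3)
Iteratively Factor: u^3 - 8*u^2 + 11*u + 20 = (u - 5)*(u^2 - 3*u - 4) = (u - 5)*(u - 4)*(u + 1)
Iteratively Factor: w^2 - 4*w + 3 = (w - 1)*(w - 3)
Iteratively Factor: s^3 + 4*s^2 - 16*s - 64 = (s - 4)*(s^2 + 8*s + 16) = (s - 4)*(s + 4)*(s + 4)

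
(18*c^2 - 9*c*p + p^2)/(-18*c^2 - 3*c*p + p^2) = (-3*c + p)/(3*c + p)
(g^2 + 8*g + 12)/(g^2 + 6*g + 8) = (g + 6)/(g + 4)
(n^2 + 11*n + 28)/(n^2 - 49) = (n + 4)/(n - 7)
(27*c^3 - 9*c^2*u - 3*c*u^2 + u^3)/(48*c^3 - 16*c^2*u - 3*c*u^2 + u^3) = (-9*c^2 + u^2)/(-16*c^2 + u^2)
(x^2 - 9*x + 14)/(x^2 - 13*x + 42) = (x - 2)/(x - 6)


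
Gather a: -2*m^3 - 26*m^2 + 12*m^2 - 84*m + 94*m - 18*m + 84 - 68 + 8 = -2*m^3 - 14*m^2 - 8*m + 24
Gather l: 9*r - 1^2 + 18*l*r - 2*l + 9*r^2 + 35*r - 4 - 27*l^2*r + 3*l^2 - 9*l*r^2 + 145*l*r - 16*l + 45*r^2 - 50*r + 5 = l^2*(3 - 27*r) + l*(-9*r^2 + 163*r - 18) + 54*r^2 - 6*r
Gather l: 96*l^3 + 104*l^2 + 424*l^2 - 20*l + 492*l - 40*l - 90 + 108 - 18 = 96*l^3 + 528*l^2 + 432*l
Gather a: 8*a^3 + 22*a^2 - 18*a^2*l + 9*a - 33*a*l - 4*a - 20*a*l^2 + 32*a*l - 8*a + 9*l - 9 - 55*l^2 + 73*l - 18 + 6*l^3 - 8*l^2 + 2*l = 8*a^3 + a^2*(22 - 18*l) + a*(-20*l^2 - l - 3) + 6*l^3 - 63*l^2 + 84*l - 27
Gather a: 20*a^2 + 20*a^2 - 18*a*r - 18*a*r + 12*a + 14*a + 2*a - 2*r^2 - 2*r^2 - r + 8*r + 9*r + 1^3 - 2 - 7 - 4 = 40*a^2 + a*(28 - 36*r) - 4*r^2 + 16*r - 12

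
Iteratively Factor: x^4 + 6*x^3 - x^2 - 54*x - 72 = (x + 2)*(x^3 + 4*x^2 - 9*x - 36) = (x + 2)*(x + 4)*(x^2 - 9) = (x - 3)*(x + 2)*(x + 4)*(x + 3)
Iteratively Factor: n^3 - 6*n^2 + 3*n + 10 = (n - 5)*(n^2 - n - 2) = (n - 5)*(n - 2)*(n + 1)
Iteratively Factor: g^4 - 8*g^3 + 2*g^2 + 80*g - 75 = (g - 5)*(g^3 - 3*g^2 - 13*g + 15) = (g - 5)*(g + 3)*(g^2 - 6*g + 5) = (g - 5)^2*(g + 3)*(g - 1)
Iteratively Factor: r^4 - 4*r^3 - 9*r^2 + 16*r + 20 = (r + 1)*(r^3 - 5*r^2 - 4*r + 20) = (r + 1)*(r + 2)*(r^2 - 7*r + 10) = (r - 5)*(r + 1)*(r + 2)*(r - 2)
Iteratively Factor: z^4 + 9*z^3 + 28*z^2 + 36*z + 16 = (z + 4)*(z^3 + 5*z^2 + 8*z + 4) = (z + 2)*(z + 4)*(z^2 + 3*z + 2) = (z + 2)^2*(z + 4)*(z + 1)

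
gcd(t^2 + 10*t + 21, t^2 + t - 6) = t + 3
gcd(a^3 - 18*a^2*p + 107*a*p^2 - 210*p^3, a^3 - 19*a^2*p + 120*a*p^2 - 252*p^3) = a^2 - 13*a*p + 42*p^2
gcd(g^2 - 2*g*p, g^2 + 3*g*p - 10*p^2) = -g + 2*p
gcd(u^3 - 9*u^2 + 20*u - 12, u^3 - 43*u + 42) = u^2 - 7*u + 6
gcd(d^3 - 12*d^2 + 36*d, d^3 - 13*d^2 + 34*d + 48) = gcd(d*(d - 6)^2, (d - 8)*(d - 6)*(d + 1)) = d - 6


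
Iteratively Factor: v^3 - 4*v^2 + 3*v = (v - 1)*(v^2 - 3*v) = (v - 3)*(v - 1)*(v)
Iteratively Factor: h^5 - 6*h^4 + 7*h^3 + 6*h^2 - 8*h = (h + 1)*(h^4 - 7*h^3 + 14*h^2 - 8*h) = (h - 1)*(h + 1)*(h^3 - 6*h^2 + 8*h) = h*(h - 1)*(h + 1)*(h^2 - 6*h + 8) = h*(h - 2)*(h - 1)*(h + 1)*(h - 4)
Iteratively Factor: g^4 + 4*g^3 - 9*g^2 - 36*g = (g - 3)*(g^3 + 7*g^2 + 12*g) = g*(g - 3)*(g^2 + 7*g + 12) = g*(g - 3)*(g + 4)*(g + 3)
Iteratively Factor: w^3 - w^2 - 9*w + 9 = (w - 1)*(w^2 - 9) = (w - 1)*(w + 3)*(w - 3)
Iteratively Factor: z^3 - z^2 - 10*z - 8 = (z - 4)*(z^2 + 3*z + 2) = (z - 4)*(z + 2)*(z + 1)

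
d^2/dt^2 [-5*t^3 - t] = -30*t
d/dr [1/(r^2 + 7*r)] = (-2*r - 7)/(r^2*(r + 7)^2)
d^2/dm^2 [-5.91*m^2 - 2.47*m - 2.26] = -11.8200000000000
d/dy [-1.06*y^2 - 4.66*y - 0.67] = -2.12*y - 4.66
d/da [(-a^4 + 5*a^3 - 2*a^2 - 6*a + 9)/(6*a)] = -a^2/2 + 5*a/3 - 1/3 - 3/(2*a^2)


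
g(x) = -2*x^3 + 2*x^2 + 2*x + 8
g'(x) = -6*x^2 + 4*x + 2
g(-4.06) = 166.69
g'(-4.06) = -113.14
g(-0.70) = 8.27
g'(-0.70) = -3.74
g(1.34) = 9.46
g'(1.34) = -3.41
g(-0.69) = 8.23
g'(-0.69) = -3.62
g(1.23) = 9.76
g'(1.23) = -2.16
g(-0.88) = 9.15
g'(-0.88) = -6.17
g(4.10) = -88.02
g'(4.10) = -82.46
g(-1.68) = 19.77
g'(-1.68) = -21.65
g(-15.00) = 7178.00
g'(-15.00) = -1408.00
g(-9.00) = 1610.00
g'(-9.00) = -520.00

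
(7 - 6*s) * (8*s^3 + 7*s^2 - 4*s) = -48*s^4 + 14*s^3 + 73*s^2 - 28*s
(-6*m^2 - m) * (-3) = 18*m^2 + 3*m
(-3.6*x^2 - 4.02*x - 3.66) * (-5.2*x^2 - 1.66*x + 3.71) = 18.72*x^4 + 26.88*x^3 + 12.3492*x^2 - 8.8386*x - 13.5786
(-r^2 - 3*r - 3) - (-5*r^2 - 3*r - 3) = 4*r^2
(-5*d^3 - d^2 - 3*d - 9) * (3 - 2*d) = 10*d^4 - 13*d^3 + 3*d^2 + 9*d - 27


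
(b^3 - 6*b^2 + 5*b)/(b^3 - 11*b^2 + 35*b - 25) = b/(b - 5)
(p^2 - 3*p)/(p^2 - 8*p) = (p - 3)/(p - 8)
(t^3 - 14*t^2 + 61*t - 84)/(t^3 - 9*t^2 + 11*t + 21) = (t - 4)/(t + 1)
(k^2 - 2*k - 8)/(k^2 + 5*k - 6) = (k^2 - 2*k - 8)/(k^2 + 5*k - 6)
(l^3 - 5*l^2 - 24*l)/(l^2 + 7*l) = (l^2 - 5*l - 24)/(l + 7)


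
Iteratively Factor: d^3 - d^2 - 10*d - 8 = (d - 4)*(d^2 + 3*d + 2) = (d - 4)*(d + 1)*(d + 2)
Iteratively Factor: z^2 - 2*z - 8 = (z + 2)*(z - 4)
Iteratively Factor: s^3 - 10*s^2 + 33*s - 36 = (s - 3)*(s^2 - 7*s + 12) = (s - 4)*(s - 3)*(s - 3)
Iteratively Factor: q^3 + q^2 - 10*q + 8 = (q - 2)*(q^2 + 3*q - 4) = (q - 2)*(q + 4)*(q - 1)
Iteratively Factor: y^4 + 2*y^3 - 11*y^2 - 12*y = (y)*(y^3 + 2*y^2 - 11*y - 12) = y*(y - 3)*(y^2 + 5*y + 4) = y*(y - 3)*(y + 1)*(y + 4)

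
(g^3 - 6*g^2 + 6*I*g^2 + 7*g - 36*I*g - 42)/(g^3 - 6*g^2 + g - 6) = (g + 7*I)/(g + I)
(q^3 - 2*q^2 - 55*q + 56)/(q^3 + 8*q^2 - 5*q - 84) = (q^2 - 9*q + 8)/(q^2 + q - 12)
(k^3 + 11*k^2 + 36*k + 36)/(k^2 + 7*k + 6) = (k^2 + 5*k + 6)/(k + 1)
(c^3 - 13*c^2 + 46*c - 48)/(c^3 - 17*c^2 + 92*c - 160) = (c^2 - 5*c + 6)/(c^2 - 9*c + 20)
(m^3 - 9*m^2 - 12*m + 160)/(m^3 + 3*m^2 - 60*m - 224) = (m - 5)/(m + 7)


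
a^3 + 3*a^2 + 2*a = a*(a + 1)*(a + 2)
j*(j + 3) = j^2 + 3*j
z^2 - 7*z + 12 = (z - 4)*(z - 3)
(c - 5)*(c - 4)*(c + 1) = c^3 - 8*c^2 + 11*c + 20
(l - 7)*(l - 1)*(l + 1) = l^3 - 7*l^2 - l + 7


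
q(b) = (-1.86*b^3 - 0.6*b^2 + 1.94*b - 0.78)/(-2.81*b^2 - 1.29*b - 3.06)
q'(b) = (5.62*b + 1.29)*(-1.86*b^3 - 0.6*b^2 + 1.94*b - 0.78)/(-2.81*b^2 - 1.29*b - 3.06)^2 + (-5.58*b^2 - 1.2*b + 1.94)/(-2.81*b^2 - 1.29*b - 3.06)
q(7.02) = 4.38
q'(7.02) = 0.68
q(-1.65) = -0.32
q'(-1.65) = 1.02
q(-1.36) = -0.02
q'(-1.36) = 1.02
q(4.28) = 2.49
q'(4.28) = 0.71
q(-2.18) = -0.84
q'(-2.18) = 0.94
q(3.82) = 2.16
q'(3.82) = 0.71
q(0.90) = 0.13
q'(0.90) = 0.43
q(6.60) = 4.10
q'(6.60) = 0.69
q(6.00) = 3.68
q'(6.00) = 0.69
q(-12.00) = -7.91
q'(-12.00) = 0.67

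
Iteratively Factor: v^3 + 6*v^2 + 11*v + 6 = (v + 1)*(v^2 + 5*v + 6) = (v + 1)*(v + 2)*(v + 3)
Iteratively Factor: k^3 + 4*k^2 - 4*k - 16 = (k + 2)*(k^2 + 2*k - 8) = (k - 2)*(k + 2)*(k + 4)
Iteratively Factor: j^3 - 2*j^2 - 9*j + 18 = (j + 3)*(j^2 - 5*j + 6) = (j - 3)*(j + 3)*(j - 2)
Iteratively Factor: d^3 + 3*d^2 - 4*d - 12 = (d + 3)*(d^2 - 4) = (d - 2)*(d + 3)*(d + 2)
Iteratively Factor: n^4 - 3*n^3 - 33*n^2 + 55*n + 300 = (n - 5)*(n^3 + 2*n^2 - 23*n - 60) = (n - 5)*(n + 4)*(n^2 - 2*n - 15) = (n - 5)^2*(n + 4)*(n + 3)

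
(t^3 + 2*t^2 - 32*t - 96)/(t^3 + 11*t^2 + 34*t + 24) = (t^2 - 2*t - 24)/(t^2 + 7*t + 6)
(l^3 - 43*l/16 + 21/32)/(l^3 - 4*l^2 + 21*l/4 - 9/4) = (16*l^2 + 24*l - 7)/(8*(2*l^2 - 5*l + 3))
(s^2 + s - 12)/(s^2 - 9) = (s + 4)/(s + 3)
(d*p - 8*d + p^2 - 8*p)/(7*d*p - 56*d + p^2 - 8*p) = (d + p)/(7*d + p)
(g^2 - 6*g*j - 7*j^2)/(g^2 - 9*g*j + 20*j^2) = (g^2 - 6*g*j - 7*j^2)/(g^2 - 9*g*j + 20*j^2)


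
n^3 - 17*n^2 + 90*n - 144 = (n - 8)*(n - 6)*(n - 3)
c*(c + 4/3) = c^2 + 4*c/3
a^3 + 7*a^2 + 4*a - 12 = (a - 1)*(a + 2)*(a + 6)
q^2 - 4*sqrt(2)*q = q*(q - 4*sqrt(2))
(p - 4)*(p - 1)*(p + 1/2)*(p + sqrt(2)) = p^4 - 9*p^3/2 + sqrt(2)*p^3 - 9*sqrt(2)*p^2/2 + 3*p^2/2 + 2*p + 3*sqrt(2)*p/2 + 2*sqrt(2)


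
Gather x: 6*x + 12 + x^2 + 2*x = x^2 + 8*x + 12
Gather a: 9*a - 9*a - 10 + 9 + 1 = 0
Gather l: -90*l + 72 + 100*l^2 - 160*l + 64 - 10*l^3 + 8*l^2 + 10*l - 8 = -10*l^3 + 108*l^2 - 240*l + 128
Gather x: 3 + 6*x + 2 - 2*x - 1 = 4*x + 4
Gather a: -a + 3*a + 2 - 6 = 2*a - 4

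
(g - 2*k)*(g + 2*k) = g^2 - 4*k^2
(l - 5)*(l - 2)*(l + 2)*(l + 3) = l^4 - 2*l^3 - 19*l^2 + 8*l + 60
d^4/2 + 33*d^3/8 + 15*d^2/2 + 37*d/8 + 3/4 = (d/2 + 1/2)*(d + 1/4)*(d + 1)*(d + 6)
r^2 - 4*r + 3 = (r - 3)*(r - 1)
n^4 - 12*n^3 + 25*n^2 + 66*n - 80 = (n - 8)*(n - 5)*(n - 1)*(n + 2)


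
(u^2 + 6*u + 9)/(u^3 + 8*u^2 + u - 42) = (u + 3)/(u^2 + 5*u - 14)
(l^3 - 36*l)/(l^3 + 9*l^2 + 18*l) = (l - 6)/(l + 3)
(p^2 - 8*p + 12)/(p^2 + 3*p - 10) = (p - 6)/(p + 5)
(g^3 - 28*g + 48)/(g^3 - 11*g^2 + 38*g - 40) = (g + 6)/(g - 5)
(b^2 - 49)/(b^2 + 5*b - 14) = (b - 7)/(b - 2)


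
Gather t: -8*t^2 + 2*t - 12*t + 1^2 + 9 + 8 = -8*t^2 - 10*t + 18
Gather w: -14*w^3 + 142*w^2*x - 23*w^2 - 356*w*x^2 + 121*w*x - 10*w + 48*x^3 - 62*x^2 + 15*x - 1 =-14*w^3 + w^2*(142*x - 23) + w*(-356*x^2 + 121*x - 10) + 48*x^3 - 62*x^2 + 15*x - 1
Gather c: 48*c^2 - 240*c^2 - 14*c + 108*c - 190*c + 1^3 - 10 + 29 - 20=-192*c^2 - 96*c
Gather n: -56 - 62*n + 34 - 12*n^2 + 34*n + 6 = -12*n^2 - 28*n - 16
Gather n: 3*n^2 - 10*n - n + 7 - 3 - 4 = 3*n^2 - 11*n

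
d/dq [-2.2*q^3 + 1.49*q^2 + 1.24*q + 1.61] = -6.6*q^2 + 2.98*q + 1.24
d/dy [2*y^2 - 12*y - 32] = 4*y - 12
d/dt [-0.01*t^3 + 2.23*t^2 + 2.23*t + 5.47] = -0.03*t^2 + 4.46*t + 2.23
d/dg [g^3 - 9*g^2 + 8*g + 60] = 3*g^2 - 18*g + 8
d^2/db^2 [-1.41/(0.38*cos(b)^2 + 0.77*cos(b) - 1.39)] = (0.814416*(1 - cos(b)^2)^2 + 1.237698*cos(b)^3 + 4.222245*cos(b)^2 - 0.966273*cos(b) - 3.975918)/(0.38*cos(b)^2 + 0.77*cos(b) - 1.39)^3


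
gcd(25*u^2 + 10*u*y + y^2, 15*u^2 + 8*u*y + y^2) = 5*u + y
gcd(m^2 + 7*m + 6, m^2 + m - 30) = m + 6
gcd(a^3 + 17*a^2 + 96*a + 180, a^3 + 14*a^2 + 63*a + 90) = a^2 + 11*a + 30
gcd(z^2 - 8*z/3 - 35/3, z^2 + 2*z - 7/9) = z + 7/3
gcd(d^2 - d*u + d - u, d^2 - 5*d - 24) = 1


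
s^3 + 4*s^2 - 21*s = s*(s - 3)*(s + 7)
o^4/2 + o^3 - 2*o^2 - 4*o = o*(o/2 + 1)*(o - 2)*(o + 2)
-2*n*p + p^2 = p*(-2*n + p)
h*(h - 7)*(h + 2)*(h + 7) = h^4 + 2*h^3 - 49*h^2 - 98*h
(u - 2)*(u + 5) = u^2 + 3*u - 10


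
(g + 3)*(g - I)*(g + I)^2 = g^4 + 3*g^3 + I*g^3 + g^2 + 3*I*g^2 + 3*g + I*g + 3*I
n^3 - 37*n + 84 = (n - 4)*(n - 3)*(n + 7)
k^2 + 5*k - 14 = (k - 2)*(k + 7)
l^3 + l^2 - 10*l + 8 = (l - 2)*(l - 1)*(l + 4)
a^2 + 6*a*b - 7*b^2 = (a - b)*(a + 7*b)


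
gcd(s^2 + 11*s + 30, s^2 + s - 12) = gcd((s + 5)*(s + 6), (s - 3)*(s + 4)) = 1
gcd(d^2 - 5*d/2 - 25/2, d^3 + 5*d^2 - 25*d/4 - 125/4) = d + 5/2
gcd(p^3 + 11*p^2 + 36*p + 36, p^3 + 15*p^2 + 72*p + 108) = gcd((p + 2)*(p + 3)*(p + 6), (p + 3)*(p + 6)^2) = p^2 + 9*p + 18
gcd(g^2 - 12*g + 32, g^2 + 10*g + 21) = 1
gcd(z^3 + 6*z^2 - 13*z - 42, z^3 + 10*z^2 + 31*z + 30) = z + 2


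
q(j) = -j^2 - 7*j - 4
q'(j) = -2*j - 7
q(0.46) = -7.43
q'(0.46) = -7.92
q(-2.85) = 7.83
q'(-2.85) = -1.30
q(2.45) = -27.15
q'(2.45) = -11.90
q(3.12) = -35.57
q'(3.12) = -13.24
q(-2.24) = 6.66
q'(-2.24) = -2.52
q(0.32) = -6.34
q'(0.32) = -7.64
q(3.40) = -39.36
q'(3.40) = -13.80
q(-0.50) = -0.75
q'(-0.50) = -6.00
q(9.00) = -148.00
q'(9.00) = -25.00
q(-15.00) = -124.00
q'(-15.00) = 23.00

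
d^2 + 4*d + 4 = (d + 2)^2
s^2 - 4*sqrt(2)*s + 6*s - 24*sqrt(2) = (s + 6)*(s - 4*sqrt(2))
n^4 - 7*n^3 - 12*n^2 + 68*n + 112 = (n - 7)*(n - 4)*(n + 2)^2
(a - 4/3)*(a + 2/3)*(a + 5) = a^3 + 13*a^2/3 - 38*a/9 - 40/9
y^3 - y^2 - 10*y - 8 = (y - 4)*(y + 1)*(y + 2)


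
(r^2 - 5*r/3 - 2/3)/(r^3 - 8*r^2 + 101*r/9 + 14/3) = 3*(r - 2)/(3*r^2 - 25*r + 42)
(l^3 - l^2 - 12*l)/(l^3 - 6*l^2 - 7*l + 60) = l/(l - 5)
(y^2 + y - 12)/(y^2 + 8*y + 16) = (y - 3)/(y + 4)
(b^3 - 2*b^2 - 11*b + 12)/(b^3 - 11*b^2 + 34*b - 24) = (b + 3)/(b - 6)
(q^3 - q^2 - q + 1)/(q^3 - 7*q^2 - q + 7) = (q - 1)/(q - 7)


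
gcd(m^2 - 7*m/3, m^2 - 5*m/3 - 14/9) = m - 7/3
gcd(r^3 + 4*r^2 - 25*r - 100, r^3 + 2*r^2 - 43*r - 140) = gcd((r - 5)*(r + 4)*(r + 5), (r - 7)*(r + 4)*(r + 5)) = r^2 + 9*r + 20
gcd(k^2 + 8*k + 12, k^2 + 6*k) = k + 6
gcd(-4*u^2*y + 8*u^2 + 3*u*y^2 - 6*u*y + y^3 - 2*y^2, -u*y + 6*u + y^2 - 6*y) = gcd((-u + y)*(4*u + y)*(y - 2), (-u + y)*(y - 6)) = -u + y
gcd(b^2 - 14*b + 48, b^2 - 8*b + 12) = b - 6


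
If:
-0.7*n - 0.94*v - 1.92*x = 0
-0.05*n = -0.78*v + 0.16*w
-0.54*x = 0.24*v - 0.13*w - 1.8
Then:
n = 5.39175463055168 - 4.02660824536945*x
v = 0.955984863572993*x - 4.01513642700657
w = 5.9187412865963*x - 21.2587134037044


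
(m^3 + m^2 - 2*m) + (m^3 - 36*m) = 2*m^3 + m^2 - 38*m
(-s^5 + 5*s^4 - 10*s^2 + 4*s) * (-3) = 3*s^5 - 15*s^4 + 30*s^2 - 12*s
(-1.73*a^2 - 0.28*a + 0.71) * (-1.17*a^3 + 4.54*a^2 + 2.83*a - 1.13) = 2.0241*a^5 - 7.5266*a^4 - 6.9978*a^3 + 4.3859*a^2 + 2.3257*a - 0.8023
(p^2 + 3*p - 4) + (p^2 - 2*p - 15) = 2*p^2 + p - 19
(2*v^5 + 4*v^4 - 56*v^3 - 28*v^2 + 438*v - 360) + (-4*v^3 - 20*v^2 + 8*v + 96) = 2*v^5 + 4*v^4 - 60*v^3 - 48*v^2 + 446*v - 264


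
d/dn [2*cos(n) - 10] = -2*sin(n)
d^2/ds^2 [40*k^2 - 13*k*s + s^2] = 2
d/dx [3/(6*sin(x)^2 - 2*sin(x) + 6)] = 3*(1 - 6*sin(x))*cos(x)/(2*(3*sin(x)^2 - sin(x) + 3)^2)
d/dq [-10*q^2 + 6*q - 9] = 6 - 20*q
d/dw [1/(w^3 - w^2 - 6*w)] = (-3*w^2 + 2*w + 6)/(w^2*(-w^2 + w + 6)^2)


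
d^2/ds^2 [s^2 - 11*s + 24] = 2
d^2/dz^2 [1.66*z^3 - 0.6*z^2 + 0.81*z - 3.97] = 9.96*z - 1.2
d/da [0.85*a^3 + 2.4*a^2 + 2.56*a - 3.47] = 2.55*a^2 + 4.8*a + 2.56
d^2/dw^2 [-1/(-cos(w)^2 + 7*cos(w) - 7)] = (4*sin(w)^4 - 23*sin(w)^2 + 301*cos(w)/4 - 21*cos(3*w)/4 - 65)/(sin(w)^2 + 7*cos(w) - 8)^3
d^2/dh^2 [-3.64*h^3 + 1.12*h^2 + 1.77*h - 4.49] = 2.24 - 21.84*h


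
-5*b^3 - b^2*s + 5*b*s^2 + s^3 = (-b + s)*(b + s)*(5*b + s)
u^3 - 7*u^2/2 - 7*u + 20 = (u - 4)*(u - 2)*(u + 5/2)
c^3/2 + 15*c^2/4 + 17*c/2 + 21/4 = (c/2 + 1/2)*(c + 3)*(c + 7/2)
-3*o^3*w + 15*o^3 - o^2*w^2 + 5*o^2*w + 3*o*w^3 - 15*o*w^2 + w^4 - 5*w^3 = (-o + w)*(o + w)*(3*o + w)*(w - 5)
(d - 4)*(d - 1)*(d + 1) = d^3 - 4*d^2 - d + 4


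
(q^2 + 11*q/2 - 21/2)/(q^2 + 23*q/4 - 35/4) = 2*(2*q - 3)/(4*q - 5)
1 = 1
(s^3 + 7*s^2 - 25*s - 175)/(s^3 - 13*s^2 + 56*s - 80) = (s^2 + 12*s + 35)/(s^2 - 8*s + 16)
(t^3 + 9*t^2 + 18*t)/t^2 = t + 9 + 18/t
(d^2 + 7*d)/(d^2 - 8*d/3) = 3*(d + 7)/(3*d - 8)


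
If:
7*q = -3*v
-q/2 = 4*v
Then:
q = 0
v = 0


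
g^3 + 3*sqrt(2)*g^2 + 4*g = g*(g + sqrt(2))*(g + 2*sqrt(2))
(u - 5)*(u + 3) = u^2 - 2*u - 15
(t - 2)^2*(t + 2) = t^3 - 2*t^2 - 4*t + 8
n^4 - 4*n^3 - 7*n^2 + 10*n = n*(n - 5)*(n - 1)*(n + 2)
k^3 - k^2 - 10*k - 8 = (k - 4)*(k + 1)*(k + 2)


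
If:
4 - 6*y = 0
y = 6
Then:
No Solution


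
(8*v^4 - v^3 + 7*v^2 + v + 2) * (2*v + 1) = 16*v^5 + 6*v^4 + 13*v^3 + 9*v^2 + 5*v + 2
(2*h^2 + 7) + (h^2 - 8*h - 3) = 3*h^2 - 8*h + 4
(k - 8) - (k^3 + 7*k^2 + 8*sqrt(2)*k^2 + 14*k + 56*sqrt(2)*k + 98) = -k^3 - 8*sqrt(2)*k^2 - 7*k^2 - 56*sqrt(2)*k - 13*k - 106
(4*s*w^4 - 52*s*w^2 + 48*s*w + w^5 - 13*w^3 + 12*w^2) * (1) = 4*s*w^4 - 52*s*w^2 + 48*s*w + w^5 - 13*w^3 + 12*w^2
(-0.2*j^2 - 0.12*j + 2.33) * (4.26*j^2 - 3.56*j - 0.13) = -0.852*j^4 + 0.2008*j^3 + 10.379*j^2 - 8.2792*j - 0.3029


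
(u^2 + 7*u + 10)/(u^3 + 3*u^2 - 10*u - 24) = (u + 5)/(u^2 + u - 12)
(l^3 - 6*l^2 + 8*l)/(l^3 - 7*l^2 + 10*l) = (l - 4)/(l - 5)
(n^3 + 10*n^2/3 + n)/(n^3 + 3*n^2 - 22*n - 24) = n*(3*n^2 + 10*n + 3)/(3*(n^3 + 3*n^2 - 22*n - 24))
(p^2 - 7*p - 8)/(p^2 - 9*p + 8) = (p + 1)/(p - 1)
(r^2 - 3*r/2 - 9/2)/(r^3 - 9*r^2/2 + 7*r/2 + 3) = (2*r + 3)/(2*r^2 - 3*r - 2)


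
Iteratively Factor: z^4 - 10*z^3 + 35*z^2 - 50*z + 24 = (z - 3)*(z^3 - 7*z^2 + 14*z - 8) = (z - 3)*(z - 2)*(z^2 - 5*z + 4) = (z - 4)*(z - 3)*(z - 2)*(z - 1)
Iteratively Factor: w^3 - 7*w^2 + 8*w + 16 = (w - 4)*(w^2 - 3*w - 4) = (w - 4)*(w + 1)*(w - 4)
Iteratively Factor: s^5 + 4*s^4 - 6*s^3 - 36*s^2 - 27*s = (s + 3)*(s^4 + s^3 - 9*s^2 - 9*s) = (s + 1)*(s + 3)*(s^3 - 9*s) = (s - 3)*(s + 1)*(s + 3)*(s^2 + 3*s) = s*(s - 3)*(s + 1)*(s + 3)*(s + 3)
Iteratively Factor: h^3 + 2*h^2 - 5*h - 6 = (h + 1)*(h^2 + h - 6) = (h - 2)*(h + 1)*(h + 3)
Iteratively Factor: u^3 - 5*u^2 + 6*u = (u - 3)*(u^2 - 2*u) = u*(u - 3)*(u - 2)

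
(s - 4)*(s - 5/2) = s^2 - 13*s/2 + 10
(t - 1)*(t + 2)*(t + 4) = t^3 + 5*t^2 + 2*t - 8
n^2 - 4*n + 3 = (n - 3)*(n - 1)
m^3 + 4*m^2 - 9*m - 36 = (m - 3)*(m + 3)*(m + 4)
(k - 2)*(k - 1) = k^2 - 3*k + 2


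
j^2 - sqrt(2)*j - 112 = (j - 8*sqrt(2))*(j + 7*sqrt(2))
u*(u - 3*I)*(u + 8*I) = u^3 + 5*I*u^2 + 24*u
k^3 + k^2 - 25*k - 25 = (k - 5)*(k + 1)*(k + 5)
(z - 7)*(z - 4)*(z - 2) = z^3 - 13*z^2 + 50*z - 56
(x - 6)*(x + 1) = x^2 - 5*x - 6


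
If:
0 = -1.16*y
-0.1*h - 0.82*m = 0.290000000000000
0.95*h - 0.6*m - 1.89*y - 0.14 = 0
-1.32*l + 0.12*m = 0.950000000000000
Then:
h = -0.07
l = -0.75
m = -0.35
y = 0.00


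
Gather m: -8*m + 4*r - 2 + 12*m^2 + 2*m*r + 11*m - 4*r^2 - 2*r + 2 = 12*m^2 + m*(2*r + 3) - 4*r^2 + 2*r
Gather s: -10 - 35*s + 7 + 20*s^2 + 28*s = 20*s^2 - 7*s - 3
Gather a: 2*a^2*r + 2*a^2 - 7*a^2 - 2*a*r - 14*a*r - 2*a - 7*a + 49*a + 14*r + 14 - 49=a^2*(2*r - 5) + a*(40 - 16*r) + 14*r - 35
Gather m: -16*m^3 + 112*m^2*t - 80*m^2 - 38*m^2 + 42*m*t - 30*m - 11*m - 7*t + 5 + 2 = -16*m^3 + m^2*(112*t - 118) + m*(42*t - 41) - 7*t + 7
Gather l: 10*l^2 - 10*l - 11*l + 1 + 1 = 10*l^2 - 21*l + 2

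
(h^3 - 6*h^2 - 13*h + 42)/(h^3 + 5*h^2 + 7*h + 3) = (h^2 - 9*h + 14)/(h^2 + 2*h + 1)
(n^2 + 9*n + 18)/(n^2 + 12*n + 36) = (n + 3)/(n + 6)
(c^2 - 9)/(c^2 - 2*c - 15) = (c - 3)/(c - 5)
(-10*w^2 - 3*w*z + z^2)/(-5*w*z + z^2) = (2*w + z)/z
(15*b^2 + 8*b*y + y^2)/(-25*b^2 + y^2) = (3*b + y)/(-5*b + y)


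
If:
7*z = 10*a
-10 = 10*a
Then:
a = -1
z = -10/7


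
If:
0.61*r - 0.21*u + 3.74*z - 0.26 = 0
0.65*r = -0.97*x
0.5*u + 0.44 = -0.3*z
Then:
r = 0.12327868852459 - 6.33770491803279*z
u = -0.6*z - 0.88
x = 4.246915666723*z - 0.0826094304546223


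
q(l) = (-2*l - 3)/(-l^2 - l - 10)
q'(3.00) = -0.04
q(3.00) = 0.41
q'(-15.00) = -0.00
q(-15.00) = -0.12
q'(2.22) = -0.02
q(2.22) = 0.43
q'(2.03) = -0.01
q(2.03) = 0.44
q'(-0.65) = 0.21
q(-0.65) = 0.17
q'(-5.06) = -0.00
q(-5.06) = -0.23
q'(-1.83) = 0.16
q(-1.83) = -0.06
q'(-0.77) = 0.21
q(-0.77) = 0.15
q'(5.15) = -0.04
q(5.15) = 0.32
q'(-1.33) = 0.20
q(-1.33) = 0.03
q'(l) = (-2*l - 3)*(2*l + 1)/(-l^2 - l - 10)^2 - 2/(-l^2 - l - 10)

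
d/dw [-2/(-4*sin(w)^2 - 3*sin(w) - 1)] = -2*(8*sin(w) + 3)*cos(w)/(4*sin(w)^2 + 3*sin(w) + 1)^2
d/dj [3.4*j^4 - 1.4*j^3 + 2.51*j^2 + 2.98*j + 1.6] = 13.6*j^3 - 4.2*j^2 + 5.02*j + 2.98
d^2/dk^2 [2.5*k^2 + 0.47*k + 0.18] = 5.00000000000000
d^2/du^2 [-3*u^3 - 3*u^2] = -18*u - 6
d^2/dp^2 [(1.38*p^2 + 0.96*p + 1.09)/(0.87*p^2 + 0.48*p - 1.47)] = (0.300672*p^3 + 15.539418*p^2 + 10.097568*p + 10.60911)/(0.658503*p^6 + 1.089936*p^5 - 2.736585*p^4 - 3.57264*p^3 + 4.623885*p^2 + 3.111696*p - 3.176523)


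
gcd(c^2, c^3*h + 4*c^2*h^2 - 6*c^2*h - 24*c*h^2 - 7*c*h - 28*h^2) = 1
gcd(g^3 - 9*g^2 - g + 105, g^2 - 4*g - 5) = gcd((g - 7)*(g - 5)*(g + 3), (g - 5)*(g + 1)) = g - 5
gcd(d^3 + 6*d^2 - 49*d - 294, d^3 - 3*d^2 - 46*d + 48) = d + 6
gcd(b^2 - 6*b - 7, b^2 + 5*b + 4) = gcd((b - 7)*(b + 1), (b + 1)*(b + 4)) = b + 1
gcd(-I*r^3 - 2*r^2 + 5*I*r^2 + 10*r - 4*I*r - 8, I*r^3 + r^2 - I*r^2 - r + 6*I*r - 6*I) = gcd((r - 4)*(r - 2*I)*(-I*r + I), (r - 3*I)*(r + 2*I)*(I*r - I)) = r - 1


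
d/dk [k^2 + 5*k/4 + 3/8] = 2*k + 5/4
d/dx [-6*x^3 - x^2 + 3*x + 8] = -18*x^2 - 2*x + 3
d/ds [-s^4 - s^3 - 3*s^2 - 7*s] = -4*s^3 - 3*s^2 - 6*s - 7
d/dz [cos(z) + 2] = -sin(z)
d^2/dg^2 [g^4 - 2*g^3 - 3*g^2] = 12*g^2 - 12*g - 6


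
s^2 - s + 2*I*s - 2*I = (s - 1)*(s + 2*I)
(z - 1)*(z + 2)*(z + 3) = z^3 + 4*z^2 + z - 6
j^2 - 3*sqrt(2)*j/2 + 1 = (j - sqrt(2))*(j - sqrt(2)/2)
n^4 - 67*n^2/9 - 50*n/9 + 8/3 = (n - 3)*(n - 1/3)*(n + 4/3)*(n + 2)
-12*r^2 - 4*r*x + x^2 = (-6*r + x)*(2*r + x)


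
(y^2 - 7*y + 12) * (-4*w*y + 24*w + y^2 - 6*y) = -4*w*y^3 + 52*w*y^2 - 216*w*y + 288*w + y^4 - 13*y^3 + 54*y^2 - 72*y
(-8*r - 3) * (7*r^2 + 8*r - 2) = -56*r^3 - 85*r^2 - 8*r + 6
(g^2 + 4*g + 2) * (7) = 7*g^2 + 28*g + 14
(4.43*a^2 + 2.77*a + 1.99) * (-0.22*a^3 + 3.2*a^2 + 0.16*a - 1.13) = -0.9746*a^5 + 13.5666*a^4 + 9.135*a^3 + 1.8053*a^2 - 2.8117*a - 2.2487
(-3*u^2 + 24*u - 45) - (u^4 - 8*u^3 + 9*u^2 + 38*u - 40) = -u^4 + 8*u^3 - 12*u^2 - 14*u - 5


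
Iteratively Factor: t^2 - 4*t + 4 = (t - 2)*(t - 2)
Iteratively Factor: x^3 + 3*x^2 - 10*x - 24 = (x + 4)*(x^2 - x - 6) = (x + 2)*(x + 4)*(x - 3)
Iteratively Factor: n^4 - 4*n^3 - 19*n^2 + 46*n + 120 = (n - 5)*(n^3 + n^2 - 14*n - 24) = (n - 5)*(n + 2)*(n^2 - n - 12) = (n - 5)*(n + 2)*(n + 3)*(n - 4)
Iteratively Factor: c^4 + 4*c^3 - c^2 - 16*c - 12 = (c + 2)*(c^3 + 2*c^2 - 5*c - 6) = (c + 2)*(c + 3)*(c^2 - c - 2) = (c + 1)*(c + 2)*(c + 3)*(c - 2)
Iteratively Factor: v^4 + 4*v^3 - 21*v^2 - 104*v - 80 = (v + 1)*(v^3 + 3*v^2 - 24*v - 80) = (v - 5)*(v + 1)*(v^2 + 8*v + 16) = (v - 5)*(v + 1)*(v + 4)*(v + 4)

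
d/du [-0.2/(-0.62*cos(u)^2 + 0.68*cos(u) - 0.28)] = (0.248*cos(u) - 0.136)*sin(u)/(0.62*cos(u)^2 - 0.68*cos(u) + 0.28)^2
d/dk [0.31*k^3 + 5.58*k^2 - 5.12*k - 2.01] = 0.93*k^2 + 11.16*k - 5.12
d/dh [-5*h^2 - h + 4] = -10*h - 1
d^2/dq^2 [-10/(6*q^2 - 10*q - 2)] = 10*(-9*q^2 + 15*q + (6*q - 5)^2 + 3)/(-3*q^2 + 5*q + 1)^3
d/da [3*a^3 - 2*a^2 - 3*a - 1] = 9*a^2 - 4*a - 3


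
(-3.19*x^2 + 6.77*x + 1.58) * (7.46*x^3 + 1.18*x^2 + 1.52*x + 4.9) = -23.7974*x^5 + 46.74*x^4 + 14.9266*x^3 - 3.4762*x^2 + 35.5746*x + 7.742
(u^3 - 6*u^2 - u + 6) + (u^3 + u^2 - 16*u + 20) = 2*u^3 - 5*u^2 - 17*u + 26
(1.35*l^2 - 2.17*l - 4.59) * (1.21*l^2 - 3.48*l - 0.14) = 1.6335*l^4 - 7.3237*l^3 + 1.8087*l^2 + 16.277*l + 0.6426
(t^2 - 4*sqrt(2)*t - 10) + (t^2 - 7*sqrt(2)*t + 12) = 2*t^2 - 11*sqrt(2)*t + 2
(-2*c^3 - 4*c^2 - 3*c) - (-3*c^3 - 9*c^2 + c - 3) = c^3 + 5*c^2 - 4*c + 3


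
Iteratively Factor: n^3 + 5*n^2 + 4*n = (n + 1)*(n^2 + 4*n) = (n + 1)*(n + 4)*(n)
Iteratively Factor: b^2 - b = (b - 1)*(b)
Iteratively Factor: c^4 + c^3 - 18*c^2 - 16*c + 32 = (c - 4)*(c^3 + 5*c^2 + 2*c - 8) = (c - 4)*(c + 2)*(c^2 + 3*c - 4) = (c - 4)*(c - 1)*(c + 2)*(c + 4)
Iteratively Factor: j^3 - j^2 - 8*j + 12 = (j - 2)*(j^2 + j - 6) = (j - 2)^2*(j + 3)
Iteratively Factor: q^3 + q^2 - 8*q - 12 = (q + 2)*(q^2 - q - 6) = (q - 3)*(q + 2)*(q + 2)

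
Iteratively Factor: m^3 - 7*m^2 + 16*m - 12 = (m - 2)*(m^2 - 5*m + 6) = (m - 2)^2*(m - 3)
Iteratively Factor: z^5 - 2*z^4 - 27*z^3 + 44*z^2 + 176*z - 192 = (z - 1)*(z^4 - z^3 - 28*z^2 + 16*z + 192) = (z - 4)*(z - 1)*(z^3 + 3*z^2 - 16*z - 48) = (z - 4)*(z - 1)*(z + 4)*(z^2 - z - 12) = (z - 4)^2*(z - 1)*(z + 4)*(z + 3)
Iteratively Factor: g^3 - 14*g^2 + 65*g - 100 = (g - 4)*(g^2 - 10*g + 25) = (g - 5)*(g - 4)*(g - 5)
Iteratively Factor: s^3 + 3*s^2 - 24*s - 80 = (s + 4)*(s^2 - s - 20) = (s + 4)^2*(s - 5)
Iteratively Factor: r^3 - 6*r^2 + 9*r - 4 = (r - 1)*(r^2 - 5*r + 4) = (r - 1)^2*(r - 4)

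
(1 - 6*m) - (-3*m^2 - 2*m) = 3*m^2 - 4*m + 1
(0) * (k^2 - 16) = 0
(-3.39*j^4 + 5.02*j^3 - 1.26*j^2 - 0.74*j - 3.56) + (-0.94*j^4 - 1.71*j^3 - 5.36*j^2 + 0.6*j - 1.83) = -4.33*j^4 + 3.31*j^3 - 6.62*j^2 - 0.14*j - 5.39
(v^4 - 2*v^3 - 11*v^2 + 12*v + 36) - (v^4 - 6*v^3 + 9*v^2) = 4*v^3 - 20*v^2 + 12*v + 36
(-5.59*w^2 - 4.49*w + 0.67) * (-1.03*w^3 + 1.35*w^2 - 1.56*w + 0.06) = 5.7577*w^5 - 2.9218*w^4 + 1.9688*w^3 + 7.5735*w^2 - 1.3146*w + 0.0402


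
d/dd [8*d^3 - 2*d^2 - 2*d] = 24*d^2 - 4*d - 2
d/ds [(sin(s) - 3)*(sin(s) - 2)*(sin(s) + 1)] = (3*sin(s)^2 - 8*sin(s) + 1)*cos(s)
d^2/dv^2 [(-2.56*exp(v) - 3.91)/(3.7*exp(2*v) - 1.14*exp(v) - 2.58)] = (-35.0464*exp(4*v) - 224.90968*exp(3*v) - 97.14942*exp(2*v) - 146.851404*exp(v) - 5.540292)*exp(v)/(50.653*exp(6*v) - 46.8198*exp(5*v) - 91.53504*exp(4*v) + 63.813096*exp(3*v) + 63.827136*exp(2*v) - 22.764888*exp(v) - 17.173512)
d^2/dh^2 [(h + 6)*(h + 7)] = 2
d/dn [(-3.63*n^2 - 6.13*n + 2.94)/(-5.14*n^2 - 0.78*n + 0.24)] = (-28.6768*n^2 + 28.4808*n + 0.822)/(26.4196*n^4 + 8.0184*n^3 - 1.8588*n^2 - 0.3744*n + 0.0576)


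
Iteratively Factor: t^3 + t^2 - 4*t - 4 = (t + 2)*(t^2 - t - 2) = (t + 1)*(t + 2)*(t - 2)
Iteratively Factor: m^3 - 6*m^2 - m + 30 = (m + 2)*(m^2 - 8*m + 15) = (m - 3)*(m + 2)*(m - 5)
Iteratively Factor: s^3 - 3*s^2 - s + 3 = (s - 1)*(s^2 - 2*s - 3) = (s - 1)*(s + 1)*(s - 3)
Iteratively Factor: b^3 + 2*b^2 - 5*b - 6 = (b + 1)*(b^2 + b - 6) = (b + 1)*(b + 3)*(b - 2)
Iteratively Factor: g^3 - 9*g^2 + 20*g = (g - 5)*(g^2 - 4*g) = (g - 5)*(g - 4)*(g)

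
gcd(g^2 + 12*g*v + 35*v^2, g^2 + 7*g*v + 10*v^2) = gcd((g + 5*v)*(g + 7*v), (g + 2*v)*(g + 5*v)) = g + 5*v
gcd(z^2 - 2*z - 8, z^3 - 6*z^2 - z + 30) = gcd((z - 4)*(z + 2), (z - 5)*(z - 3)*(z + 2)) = z + 2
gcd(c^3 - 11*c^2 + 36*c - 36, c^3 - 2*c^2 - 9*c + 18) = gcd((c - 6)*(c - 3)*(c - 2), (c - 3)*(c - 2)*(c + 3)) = c^2 - 5*c + 6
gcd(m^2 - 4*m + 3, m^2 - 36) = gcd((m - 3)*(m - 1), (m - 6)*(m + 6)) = 1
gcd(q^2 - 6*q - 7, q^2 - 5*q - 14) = q - 7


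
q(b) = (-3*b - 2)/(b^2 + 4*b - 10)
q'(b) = (-3*b - 2)*(-2*b - 4)/(b^2 + 4*b - 10)^2 - 3/(b^2 + 4*b - 10) = (3*b^2 + 4*b + 38)/(b^4 + 8*b^3 - 4*b^2 - 80*b + 100)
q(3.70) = -0.71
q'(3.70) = 0.27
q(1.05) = 1.10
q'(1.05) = 2.06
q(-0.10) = 0.16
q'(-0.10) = 0.35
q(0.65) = 0.57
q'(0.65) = 0.86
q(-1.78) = -0.24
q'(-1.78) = 0.21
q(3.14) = -0.92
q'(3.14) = 0.52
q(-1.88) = -0.26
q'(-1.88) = 0.21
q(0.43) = 0.41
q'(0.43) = 0.61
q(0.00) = 0.20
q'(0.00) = 0.38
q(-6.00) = 8.00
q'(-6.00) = 30.50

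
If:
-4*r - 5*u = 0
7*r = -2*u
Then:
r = 0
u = 0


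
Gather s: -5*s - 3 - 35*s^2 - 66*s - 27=-35*s^2 - 71*s - 30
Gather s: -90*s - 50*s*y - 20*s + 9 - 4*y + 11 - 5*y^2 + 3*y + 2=s*(-50*y - 110) - 5*y^2 - y + 22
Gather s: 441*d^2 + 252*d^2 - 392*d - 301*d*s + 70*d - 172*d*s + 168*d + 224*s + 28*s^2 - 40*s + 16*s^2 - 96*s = 693*d^2 - 154*d + 44*s^2 + s*(88 - 473*d)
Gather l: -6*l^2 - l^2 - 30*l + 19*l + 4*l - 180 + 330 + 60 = -7*l^2 - 7*l + 210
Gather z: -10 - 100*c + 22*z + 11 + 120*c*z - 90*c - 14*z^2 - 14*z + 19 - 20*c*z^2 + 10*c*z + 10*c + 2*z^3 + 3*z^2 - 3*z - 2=-180*c + 2*z^3 + z^2*(-20*c - 11) + z*(130*c + 5) + 18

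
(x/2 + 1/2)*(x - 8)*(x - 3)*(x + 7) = x^4/2 - 3*x^3/2 - 57*x^2/2 + 115*x/2 + 84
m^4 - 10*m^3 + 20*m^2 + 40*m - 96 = (m - 6)*(m - 4)*(m - 2)*(m + 2)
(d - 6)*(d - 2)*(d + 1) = d^3 - 7*d^2 + 4*d + 12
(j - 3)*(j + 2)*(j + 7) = j^3 + 6*j^2 - 13*j - 42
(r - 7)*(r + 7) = r^2 - 49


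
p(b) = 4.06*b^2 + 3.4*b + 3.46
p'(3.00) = 27.76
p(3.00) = 50.20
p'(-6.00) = -45.32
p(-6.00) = 129.22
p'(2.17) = 21.02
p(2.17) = 29.96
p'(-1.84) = -11.54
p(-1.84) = 10.95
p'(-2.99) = -20.88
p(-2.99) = 29.59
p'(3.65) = 33.04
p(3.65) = 69.96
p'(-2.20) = -14.46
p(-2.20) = 15.63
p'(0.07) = 3.97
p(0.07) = 3.72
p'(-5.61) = -42.15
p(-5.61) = 112.16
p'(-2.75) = -18.93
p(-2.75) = 24.81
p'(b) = 8.12*b + 3.4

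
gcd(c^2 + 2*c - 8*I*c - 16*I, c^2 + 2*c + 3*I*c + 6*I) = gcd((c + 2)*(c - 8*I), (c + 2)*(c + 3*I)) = c + 2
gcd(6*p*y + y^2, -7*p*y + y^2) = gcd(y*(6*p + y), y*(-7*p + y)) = y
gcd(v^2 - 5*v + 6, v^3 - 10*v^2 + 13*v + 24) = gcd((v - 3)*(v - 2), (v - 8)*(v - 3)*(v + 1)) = v - 3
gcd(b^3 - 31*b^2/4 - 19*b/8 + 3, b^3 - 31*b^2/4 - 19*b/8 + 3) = b^3 - 31*b^2/4 - 19*b/8 + 3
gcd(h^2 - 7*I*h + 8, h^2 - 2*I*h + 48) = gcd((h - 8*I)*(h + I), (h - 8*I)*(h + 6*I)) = h - 8*I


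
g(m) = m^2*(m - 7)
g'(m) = m^2 + 2*m*(m - 7)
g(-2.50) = -59.38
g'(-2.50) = 53.75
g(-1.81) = -28.86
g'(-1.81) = 35.17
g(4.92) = -50.35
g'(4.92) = 3.74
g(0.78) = -3.78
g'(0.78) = -9.09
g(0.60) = -2.30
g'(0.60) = -7.32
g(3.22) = -39.19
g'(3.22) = -13.97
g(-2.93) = -85.25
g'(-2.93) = 66.77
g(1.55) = -13.09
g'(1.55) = -14.49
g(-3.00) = -90.00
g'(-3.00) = 69.00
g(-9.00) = -1296.00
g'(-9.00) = 369.00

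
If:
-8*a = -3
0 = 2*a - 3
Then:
No Solution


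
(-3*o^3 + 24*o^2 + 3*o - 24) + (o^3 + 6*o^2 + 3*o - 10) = -2*o^3 + 30*o^2 + 6*o - 34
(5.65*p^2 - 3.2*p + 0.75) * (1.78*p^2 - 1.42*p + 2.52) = 10.057*p^4 - 13.719*p^3 + 20.117*p^2 - 9.129*p + 1.89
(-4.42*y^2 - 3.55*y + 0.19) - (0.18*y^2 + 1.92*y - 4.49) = -4.6*y^2 - 5.47*y + 4.68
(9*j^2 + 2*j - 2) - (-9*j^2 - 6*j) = 18*j^2 + 8*j - 2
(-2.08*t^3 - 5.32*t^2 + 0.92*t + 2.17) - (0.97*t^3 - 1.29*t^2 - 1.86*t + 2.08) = -3.05*t^3 - 4.03*t^2 + 2.78*t + 0.0899999999999999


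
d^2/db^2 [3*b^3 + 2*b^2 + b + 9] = 18*b + 4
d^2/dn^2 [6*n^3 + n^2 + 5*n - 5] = 36*n + 2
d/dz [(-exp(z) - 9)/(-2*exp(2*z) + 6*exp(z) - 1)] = (-2*exp(2*z) - 36*exp(z) + 55)*exp(z)/(4*exp(4*z) - 24*exp(3*z) + 40*exp(2*z) - 12*exp(z) + 1)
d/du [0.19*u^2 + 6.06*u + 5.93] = 0.38*u + 6.06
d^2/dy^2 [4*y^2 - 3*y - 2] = 8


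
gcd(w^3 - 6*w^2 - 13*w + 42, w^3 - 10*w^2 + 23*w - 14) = w^2 - 9*w + 14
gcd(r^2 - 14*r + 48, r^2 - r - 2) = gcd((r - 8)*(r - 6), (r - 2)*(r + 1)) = 1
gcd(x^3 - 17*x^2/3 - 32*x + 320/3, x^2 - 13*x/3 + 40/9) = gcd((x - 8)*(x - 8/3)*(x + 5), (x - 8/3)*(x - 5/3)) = x - 8/3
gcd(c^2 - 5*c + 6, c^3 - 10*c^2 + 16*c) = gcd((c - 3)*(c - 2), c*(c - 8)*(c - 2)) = c - 2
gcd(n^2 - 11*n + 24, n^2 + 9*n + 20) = 1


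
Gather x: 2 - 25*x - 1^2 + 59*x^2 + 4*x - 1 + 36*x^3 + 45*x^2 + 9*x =36*x^3 + 104*x^2 - 12*x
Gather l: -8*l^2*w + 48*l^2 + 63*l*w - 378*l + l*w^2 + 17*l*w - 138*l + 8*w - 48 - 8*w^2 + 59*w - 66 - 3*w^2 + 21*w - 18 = l^2*(48 - 8*w) + l*(w^2 + 80*w - 516) - 11*w^2 + 88*w - 132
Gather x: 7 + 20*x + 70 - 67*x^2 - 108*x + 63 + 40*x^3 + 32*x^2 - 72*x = 40*x^3 - 35*x^2 - 160*x + 140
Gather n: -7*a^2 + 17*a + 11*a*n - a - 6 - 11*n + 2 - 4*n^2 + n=-7*a^2 + 16*a - 4*n^2 + n*(11*a - 10) - 4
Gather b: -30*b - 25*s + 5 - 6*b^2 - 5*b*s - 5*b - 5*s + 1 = -6*b^2 + b*(-5*s - 35) - 30*s + 6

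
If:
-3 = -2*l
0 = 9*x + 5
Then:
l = 3/2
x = -5/9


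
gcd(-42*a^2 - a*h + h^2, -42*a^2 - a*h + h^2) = 42*a^2 + a*h - h^2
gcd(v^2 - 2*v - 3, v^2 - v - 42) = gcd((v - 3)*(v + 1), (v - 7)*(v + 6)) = 1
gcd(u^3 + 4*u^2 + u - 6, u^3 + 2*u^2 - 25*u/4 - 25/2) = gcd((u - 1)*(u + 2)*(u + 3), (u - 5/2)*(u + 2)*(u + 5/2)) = u + 2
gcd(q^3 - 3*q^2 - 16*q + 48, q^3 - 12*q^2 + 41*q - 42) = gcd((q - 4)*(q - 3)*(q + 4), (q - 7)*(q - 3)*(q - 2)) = q - 3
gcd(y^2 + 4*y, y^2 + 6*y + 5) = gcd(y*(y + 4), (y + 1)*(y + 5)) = 1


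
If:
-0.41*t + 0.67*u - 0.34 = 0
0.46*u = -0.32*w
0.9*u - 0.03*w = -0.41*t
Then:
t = -0.48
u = 0.21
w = -0.30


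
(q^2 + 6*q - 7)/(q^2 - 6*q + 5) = (q + 7)/(q - 5)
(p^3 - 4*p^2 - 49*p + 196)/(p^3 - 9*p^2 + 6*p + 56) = (p + 7)/(p + 2)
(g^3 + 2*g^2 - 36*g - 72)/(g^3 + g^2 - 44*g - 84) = (g - 6)/(g - 7)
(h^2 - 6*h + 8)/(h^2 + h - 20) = (h - 2)/(h + 5)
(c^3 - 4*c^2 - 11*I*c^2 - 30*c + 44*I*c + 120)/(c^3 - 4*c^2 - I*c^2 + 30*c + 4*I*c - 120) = (c - 5*I)/(c + 5*I)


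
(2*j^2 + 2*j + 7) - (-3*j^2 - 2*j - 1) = 5*j^2 + 4*j + 8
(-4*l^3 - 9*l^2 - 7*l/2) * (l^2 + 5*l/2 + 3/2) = -4*l^5 - 19*l^4 - 32*l^3 - 89*l^2/4 - 21*l/4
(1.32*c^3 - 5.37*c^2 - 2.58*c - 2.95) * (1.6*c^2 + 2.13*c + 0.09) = 2.112*c^5 - 5.7804*c^4 - 15.4473*c^3 - 10.6987*c^2 - 6.5157*c - 0.2655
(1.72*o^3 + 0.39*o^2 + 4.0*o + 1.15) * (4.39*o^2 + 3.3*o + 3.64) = 7.5508*o^5 + 7.3881*o^4 + 25.1078*o^3 + 19.6681*o^2 + 18.355*o + 4.186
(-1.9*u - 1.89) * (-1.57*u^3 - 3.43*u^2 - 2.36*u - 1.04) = 2.983*u^4 + 9.4843*u^3 + 10.9667*u^2 + 6.4364*u + 1.9656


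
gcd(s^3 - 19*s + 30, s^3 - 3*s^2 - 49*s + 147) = s - 3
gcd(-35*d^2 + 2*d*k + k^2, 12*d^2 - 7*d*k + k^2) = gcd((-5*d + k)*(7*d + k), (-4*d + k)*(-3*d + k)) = 1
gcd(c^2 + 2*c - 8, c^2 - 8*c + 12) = c - 2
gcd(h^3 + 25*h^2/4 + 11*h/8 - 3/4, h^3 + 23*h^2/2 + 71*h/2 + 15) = h^2 + 13*h/2 + 3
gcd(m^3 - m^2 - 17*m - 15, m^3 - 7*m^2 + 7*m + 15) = m^2 - 4*m - 5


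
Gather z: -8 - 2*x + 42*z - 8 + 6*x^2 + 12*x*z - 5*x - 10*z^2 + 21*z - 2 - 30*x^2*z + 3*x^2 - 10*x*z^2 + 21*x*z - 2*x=9*x^2 - 9*x + z^2*(-10*x - 10) + z*(-30*x^2 + 33*x + 63) - 18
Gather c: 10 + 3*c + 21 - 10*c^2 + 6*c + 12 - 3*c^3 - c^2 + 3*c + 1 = -3*c^3 - 11*c^2 + 12*c + 44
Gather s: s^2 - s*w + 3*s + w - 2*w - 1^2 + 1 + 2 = s^2 + s*(3 - w) - w + 2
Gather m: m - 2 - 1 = m - 3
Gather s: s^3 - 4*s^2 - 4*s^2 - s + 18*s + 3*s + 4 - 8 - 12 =s^3 - 8*s^2 + 20*s - 16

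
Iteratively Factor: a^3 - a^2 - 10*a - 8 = (a + 1)*(a^2 - 2*a - 8) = (a - 4)*(a + 1)*(a + 2)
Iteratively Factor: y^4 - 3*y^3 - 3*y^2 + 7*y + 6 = (y - 3)*(y^3 - 3*y - 2) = (y - 3)*(y + 1)*(y^2 - y - 2) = (y - 3)*(y - 2)*(y + 1)*(y + 1)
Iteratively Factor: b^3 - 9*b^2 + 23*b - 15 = (b - 1)*(b^2 - 8*b + 15) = (b - 5)*(b - 1)*(b - 3)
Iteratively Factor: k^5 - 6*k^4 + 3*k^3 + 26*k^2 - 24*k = (k - 3)*(k^4 - 3*k^3 - 6*k^2 + 8*k) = (k - 3)*(k + 2)*(k^3 - 5*k^2 + 4*k) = k*(k - 3)*(k + 2)*(k^2 - 5*k + 4) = k*(k - 4)*(k - 3)*(k + 2)*(k - 1)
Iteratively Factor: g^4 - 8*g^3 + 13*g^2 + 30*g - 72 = (g + 2)*(g^3 - 10*g^2 + 33*g - 36) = (g - 3)*(g + 2)*(g^2 - 7*g + 12) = (g - 3)^2*(g + 2)*(g - 4)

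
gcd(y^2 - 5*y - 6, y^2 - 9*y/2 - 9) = y - 6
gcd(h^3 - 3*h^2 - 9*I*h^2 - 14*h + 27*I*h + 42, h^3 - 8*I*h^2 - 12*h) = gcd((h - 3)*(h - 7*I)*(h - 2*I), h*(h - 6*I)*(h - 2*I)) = h - 2*I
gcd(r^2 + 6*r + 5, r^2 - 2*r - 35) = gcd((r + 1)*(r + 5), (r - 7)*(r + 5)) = r + 5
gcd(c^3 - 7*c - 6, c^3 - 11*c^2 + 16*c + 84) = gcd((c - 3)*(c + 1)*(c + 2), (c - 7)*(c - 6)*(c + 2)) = c + 2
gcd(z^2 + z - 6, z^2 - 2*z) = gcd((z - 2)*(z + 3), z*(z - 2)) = z - 2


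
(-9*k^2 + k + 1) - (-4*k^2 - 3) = -5*k^2 + k + 4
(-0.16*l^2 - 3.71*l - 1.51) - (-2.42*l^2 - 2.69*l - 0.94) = 2.26*l^2 - 1.02*l - 0.57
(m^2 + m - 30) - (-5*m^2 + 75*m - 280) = 6*m^2 - 74*m + 250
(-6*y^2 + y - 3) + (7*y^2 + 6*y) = y^2 + 7*y - 3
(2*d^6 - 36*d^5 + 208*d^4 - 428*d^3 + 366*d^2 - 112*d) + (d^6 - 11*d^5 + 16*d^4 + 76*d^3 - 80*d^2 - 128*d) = 3*d^6 - 47*d^5 + 224*d^4 - 352*d^3 + 286*d^2 - 240*d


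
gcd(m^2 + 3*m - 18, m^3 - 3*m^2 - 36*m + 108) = m^2 + 3*m - 18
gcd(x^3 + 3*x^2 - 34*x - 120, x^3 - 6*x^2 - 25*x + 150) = x^2 - x - 30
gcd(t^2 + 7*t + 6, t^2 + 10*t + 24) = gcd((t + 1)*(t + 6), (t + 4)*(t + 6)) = t + 6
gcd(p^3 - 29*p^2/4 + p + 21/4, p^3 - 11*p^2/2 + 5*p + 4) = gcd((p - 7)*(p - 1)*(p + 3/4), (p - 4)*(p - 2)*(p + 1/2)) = 1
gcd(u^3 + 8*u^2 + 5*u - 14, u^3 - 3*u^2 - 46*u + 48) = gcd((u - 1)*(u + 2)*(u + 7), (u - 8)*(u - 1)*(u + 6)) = u - 1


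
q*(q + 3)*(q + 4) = q^3 + 7*q^2 + 12*q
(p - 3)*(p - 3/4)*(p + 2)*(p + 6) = p^4 + 17*p^3/4 - 63*p^2/4 - 27*p + 27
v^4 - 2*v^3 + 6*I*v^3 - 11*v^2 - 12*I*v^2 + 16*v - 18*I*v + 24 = (v - 3)*(v + 1)*(v + 2*I)*(v + 4*I)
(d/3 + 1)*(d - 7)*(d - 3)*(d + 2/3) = d^4/3 - 19*d^3/9 - 41*d^2/9 + 19*d + 14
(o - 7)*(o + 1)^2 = o^3 - 5*o^2 - 13*o - 7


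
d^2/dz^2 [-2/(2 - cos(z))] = 2*(sin(z)^2 - 2*cos(z) + 1)/(cos(z) - 2)^3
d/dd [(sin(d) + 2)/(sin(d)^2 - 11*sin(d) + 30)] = (-4*sin(d) + cos(d)^2 + 51)*cos(d)/(sin(d)^2 - 11*sin(d) + 30)^2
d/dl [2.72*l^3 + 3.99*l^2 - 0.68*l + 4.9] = 8.16*l^2 + 7.98*l - 0.68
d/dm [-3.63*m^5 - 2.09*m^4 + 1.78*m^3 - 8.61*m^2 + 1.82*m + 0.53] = -18.15*m^4 - 8.36*m^3 + 5.34*m^2 - 17.22*m + 1.82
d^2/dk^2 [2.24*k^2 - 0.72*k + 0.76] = 4.48000000000000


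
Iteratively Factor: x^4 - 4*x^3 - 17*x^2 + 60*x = (x - 5)*(x^3 + x^2 - 12*x) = (x - 5)*(x - 3)*(x^2 + 4*x) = x*(x - 5)*(x - 3)*(x + 4)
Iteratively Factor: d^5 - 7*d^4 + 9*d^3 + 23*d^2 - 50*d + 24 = (d - 4)*(d^4 - 3*d^3 - 3*d^2 + 11*d - 6) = (d - 4)*(d - 1)*(d^3 - 2*d^2 - 5*d + 6) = (d - 4)*(d - 3)*(d - 1)*(d^2 + d - 2) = (d - 4)*(d - 3)*(d - 1)^2*(d + 2)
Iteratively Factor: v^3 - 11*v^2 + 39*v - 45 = (v - 3)*(v^2 - 8*v + 15) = (v - 3)^2*(v - 5)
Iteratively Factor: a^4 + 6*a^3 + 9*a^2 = (a)*(a^3 + 6*a^2 + 9*a) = a^2*(a^2 + 6*a + 9) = a^2*(a + 3)*(a + 3)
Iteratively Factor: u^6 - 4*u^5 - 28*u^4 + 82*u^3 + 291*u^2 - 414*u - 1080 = (u + 2)*(u^5 - 6*u^4 - 16*u^3 + 114*u^2 + 63*u - 540) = (u - 5)*(u + 2)*(u^4 - u^3 - 21*u^2 + 9*u + 108) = (u - 5)*(u - 3)*(u + 2)*(u^3 + 2*u^2 - 15*u - 36) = (u - 5)*(u - 3)*(u + 2)*(u + 3)*(u^2 - u - 12) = (u - 5)*(u - 4)*(u - 3)*(u + 2)*(u + 3)*(u + 3)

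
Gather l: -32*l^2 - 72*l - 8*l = -32*l^2 - 80*l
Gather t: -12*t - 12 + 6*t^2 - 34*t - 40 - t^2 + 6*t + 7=5*t^2 - 40*t - 45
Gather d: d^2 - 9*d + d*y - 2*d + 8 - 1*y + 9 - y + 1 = d^2 + d*(y - 11) - 2*y + 18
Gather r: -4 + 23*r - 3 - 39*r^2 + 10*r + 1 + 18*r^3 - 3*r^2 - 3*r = 18*r^3 - 42*r^2 + 30*r - 6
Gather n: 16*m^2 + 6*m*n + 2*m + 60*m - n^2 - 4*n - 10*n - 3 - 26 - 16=16*m^2 + 62*m - n^2 + n*(6*m - 14) - 45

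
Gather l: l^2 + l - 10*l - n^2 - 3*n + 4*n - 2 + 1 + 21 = l^2 - 9*l - n^2 + n + 20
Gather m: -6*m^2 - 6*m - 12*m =-6*m^2 - 18*m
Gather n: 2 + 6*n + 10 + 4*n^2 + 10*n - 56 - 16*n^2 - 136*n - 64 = -12*n^2 - 120*n - 108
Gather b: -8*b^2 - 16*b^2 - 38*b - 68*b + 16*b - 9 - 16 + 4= -24*b^2 - 90*b - 21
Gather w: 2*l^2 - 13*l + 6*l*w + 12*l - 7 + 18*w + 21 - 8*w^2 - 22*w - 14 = 2*l^2 - l - 8*w^2 + w*(6*l - 4)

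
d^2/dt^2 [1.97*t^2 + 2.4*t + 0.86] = 3.94000000000000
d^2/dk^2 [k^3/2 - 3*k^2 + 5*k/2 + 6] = 3*k - 6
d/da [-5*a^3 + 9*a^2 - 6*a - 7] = -15*a^2 + 18*a - 6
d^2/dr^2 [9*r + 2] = 0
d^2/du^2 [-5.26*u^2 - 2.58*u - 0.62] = -10.5200000000000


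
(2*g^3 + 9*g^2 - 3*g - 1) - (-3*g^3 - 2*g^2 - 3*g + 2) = 5*g^3 + 11*g^2 - 3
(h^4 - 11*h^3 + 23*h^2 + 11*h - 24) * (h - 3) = h^5 - 14*h^4 + 56*h^3 - 58*h^2 - 57*h + 72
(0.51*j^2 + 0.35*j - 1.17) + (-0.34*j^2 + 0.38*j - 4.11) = 0.17*j^2 + 0.73*j - 5.28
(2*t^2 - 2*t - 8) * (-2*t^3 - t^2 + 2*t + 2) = -4*t^5 + 2*t^4 + 22*t^3 + 8*t^2 - 20*t - 16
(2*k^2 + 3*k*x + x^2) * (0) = 0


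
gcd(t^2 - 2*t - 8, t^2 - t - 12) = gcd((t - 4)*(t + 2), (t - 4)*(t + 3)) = t - 4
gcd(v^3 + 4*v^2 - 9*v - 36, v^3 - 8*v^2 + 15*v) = v - 3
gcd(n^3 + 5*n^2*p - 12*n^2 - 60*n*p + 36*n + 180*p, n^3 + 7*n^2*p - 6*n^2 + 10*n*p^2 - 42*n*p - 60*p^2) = n^2 + 5*n*p - 6*n - 30*p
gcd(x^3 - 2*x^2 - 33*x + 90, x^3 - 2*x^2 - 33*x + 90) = x^3 - 2*x^2 - 33*x + 90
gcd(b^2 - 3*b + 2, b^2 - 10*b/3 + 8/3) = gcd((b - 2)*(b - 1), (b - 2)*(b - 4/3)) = b - 2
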